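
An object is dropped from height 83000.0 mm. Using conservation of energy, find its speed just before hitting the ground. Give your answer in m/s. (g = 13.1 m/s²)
mgh = ½mv² → v = √(2gh) = √(2×13.1×83) = 46.63 m/s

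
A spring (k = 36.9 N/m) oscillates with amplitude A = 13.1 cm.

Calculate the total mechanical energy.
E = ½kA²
E = ½kA² = ½×36.9×(0.131)² = 0.3166 J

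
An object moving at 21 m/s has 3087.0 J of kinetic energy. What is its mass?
KE = ½mv² → m = 2KE/v² = 2×3087.0/21² = 14.0 kg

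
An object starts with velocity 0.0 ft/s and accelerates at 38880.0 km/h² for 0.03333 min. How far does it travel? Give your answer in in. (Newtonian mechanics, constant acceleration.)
d = v₀t + ½at² (with unit conversion) = 236.2 in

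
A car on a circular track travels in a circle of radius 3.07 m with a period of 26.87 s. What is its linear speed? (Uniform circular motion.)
v = 2πr/T = 2π×3.07/26.87 = 0.72 m/s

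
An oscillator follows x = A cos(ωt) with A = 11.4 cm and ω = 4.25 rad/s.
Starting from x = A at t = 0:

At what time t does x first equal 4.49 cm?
cos(ωt) = x/A = 4.49/11.4 = 0.3939
ωt = arccos(0.3939) = 1.166 rad
t = 1.166/4.25 = 0.2743 s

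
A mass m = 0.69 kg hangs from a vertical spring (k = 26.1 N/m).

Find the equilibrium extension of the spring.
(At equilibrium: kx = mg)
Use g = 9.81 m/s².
x_eq = mg/k = 0.69×9.81/26.1 = 0.2593 m = 25.93 cm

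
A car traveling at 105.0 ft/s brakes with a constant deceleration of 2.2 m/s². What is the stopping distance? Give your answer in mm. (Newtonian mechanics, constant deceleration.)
d = v₀² / (2a) (with unit conversion) = 232800.0 mm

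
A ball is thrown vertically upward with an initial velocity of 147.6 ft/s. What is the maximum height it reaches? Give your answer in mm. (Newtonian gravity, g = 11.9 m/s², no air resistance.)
h_max = v₀²/(2g) (with unit conversion) = 85040.0 mm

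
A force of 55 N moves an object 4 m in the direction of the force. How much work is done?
W = Fd = 55×4 = 220.0 J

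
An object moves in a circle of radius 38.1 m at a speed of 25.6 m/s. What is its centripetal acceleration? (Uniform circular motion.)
a_c = v²/r = 25.6²/38.1 = 655.36/38.1 = 17.2 m/s²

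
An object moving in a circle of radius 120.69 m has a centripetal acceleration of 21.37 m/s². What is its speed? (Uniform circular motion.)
v = √(a_c × r) = √(21.37 × 120.69) = 50.79 m/s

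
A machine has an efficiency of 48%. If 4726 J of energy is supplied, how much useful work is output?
W_out = η × W_in = 0.48 × 4726 = 2268.5 J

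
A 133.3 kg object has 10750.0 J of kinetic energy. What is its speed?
KE = ½mv² → v = √(2KE/m) = √(2×10750.0/133.3) = 12.7 m/s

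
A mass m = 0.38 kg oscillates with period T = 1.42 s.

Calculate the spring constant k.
T = 2π√(m/k) → k = m(2π/T)² = 0.38×(2π/1.42)² = 7.44 N/m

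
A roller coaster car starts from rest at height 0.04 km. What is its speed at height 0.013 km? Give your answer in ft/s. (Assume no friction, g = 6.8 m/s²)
mgh₁ = ½mv₂² + mgh₂ → v₂ = √(2g(h₁−h₂)) = √(2×6.8×(40−13)) = 19.16 m/s = 62.87 ft/s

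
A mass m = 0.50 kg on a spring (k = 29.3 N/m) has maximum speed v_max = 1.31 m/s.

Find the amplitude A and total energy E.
½mv²_max = ½kA² → A = v_max√(m/k) = 1.31×√(0.5/29.3) = 0.1711 m = 17.11 cm
E = ½mv²_max = ½×0.5×1.31² = 0.429 J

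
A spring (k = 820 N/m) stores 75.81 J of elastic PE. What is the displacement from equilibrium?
PE = ½kx² → x = √(2PE/k) = √(2×75.81/820) = 0.43 m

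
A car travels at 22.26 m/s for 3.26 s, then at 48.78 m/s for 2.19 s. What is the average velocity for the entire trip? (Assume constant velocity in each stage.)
d₁ = v₁t₁ = 22.26 × 3.26 = 72.5676 m
d₂ = v₂t₂ = 48.78 × 2.19 = 106.828 m
d_total = 179.4 m, t_total = 5.45 s
v_avg = d_total/t_total = 179.4/5.45 = 32.92 m/s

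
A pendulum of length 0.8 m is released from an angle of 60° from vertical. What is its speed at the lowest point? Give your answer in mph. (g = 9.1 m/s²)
h = L(1 − cosθ) = 0.8×(1 − cos60°) = 0.4 m
v = √(2gh) = √(2×9.1×0.4) = 2.698 m/s = 6.036 mph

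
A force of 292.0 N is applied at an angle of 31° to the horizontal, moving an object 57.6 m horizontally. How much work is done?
W = Fd cosθ = 292.0×57.6×cos(31°) = 14417.0 J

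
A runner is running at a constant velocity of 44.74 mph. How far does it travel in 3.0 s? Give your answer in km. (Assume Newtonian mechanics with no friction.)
d = vt (with unit conversion) = 0.06 km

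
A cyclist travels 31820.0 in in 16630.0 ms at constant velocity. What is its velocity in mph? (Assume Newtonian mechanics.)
v = d/t (with unit conversion) = 108.7 mph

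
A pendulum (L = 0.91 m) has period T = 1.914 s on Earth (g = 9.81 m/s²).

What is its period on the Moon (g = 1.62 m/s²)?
T = 2π√(L/g), so T_moon/T_earth = √(g_earth/g_moon)
T_moon = 2π√(0.91/1.62) = 4.709 s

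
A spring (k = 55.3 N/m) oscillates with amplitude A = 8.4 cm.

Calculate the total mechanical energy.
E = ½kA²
E = ½kA² = ½×55.3×(0.084)² = 0.1951 J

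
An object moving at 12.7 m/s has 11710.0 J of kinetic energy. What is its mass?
KE = ½mv² → m = 2KE/v² = 2×11710.0/12.7² = 145.2 kg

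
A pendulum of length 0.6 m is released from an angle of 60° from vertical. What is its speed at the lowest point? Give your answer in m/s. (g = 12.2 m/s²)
h = L(1 − cosθ) = 0.6×(1 − cos60°) = 0.3 m
v = √(2gh) = √(2×12.2×0.3) = 2.706 m/s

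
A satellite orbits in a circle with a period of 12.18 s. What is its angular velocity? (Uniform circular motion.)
ω = 2π/T = 2π/12.18 = 0.5159 rad/s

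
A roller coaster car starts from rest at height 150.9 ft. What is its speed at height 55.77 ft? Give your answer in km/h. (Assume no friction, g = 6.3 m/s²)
mgh₁ = ½mv₂² + mgh₂ → v₂ = √(2g(h₁−h₂)) = √(2×6.3×(45.99−17)) = 19.11 m/s = 68.81 km/h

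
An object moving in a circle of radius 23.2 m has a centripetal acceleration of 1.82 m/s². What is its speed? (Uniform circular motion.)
v = √(a_c × r) = √(1.82 × 23.2) = 6.5 m/s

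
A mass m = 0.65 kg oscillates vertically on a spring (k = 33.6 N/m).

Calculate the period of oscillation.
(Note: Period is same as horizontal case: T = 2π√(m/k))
T = 2π√(m/k) = 2π√(0.65/33.6) = 0.8739 s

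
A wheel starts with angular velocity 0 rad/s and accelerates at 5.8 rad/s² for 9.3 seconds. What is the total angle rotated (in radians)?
θ = ω₀t + ½αt² = 0×9.3 + ½×5.8×9.3² = 250.82 rad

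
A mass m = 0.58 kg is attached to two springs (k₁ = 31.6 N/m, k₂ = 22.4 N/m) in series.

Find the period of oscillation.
k_eq = k₁k₂/(k₁+k₂) = 13.11 N/m
T = 2π√(m/k_eq) = 2π√(0.58/13.11) = 1.322 s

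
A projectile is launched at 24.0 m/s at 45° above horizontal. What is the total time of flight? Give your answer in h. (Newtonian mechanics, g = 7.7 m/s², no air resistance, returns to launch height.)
T = 2v₀sin(θ)/g (with unit conversion) = 0.001224 h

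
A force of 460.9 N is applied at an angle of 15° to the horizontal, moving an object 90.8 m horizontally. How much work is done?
W = Fd cosθ = 460.9×90.8×cos(15°) = 40424.0 J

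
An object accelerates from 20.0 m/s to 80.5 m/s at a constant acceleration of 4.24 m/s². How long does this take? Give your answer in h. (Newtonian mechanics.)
t = (v - v₀)/a (with unit conversion) = 0.003964 h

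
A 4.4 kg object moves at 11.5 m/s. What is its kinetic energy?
KE = ½mv² = ½×4.4×11.5² = 290.95 J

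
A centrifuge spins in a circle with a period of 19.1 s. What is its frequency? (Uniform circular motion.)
f = 1/T = 1/19.1 = 0.0524 Hz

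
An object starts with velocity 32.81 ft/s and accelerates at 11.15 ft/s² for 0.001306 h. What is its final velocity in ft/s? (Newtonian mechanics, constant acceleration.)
v = v₀ + at (with unit conversion) = 85.23 ft/s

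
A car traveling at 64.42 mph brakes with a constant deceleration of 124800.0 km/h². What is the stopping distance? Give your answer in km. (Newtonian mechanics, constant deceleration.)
d = v₀² / (2a) (with unit conversion) = 0.04306 km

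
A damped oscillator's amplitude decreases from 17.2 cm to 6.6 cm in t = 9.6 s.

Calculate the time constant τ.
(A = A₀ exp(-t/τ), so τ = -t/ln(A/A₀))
A/A₀ = 6.6/17.2 = 0.3837; ln(A/A₀) = -0.9578
τ = −t/ln(A/A₀) = −9.6/-0.9578 = 10.02 s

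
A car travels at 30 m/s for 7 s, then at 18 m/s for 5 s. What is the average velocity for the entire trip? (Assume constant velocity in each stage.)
d₁ = v₁t₁ = 30 × 7 = 210 m
d₂ = v₂t₂ = 18 × 5 = 90 m
d_total = 300 m, t_total = 12 s
v_avg = d_total/t_total = 300/12 = 25.0 m/s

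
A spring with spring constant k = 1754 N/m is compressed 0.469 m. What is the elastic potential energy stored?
PE = ½kx² = ½×1754×0.469² = 192.9 J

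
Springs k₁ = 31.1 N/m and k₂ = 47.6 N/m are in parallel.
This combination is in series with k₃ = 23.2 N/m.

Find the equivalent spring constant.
k₁₂ = k₁ + k₂ = 78.7 N/m (parallel)
1/k_eq = 1/k₁₂ + 1/k₃ → k_eq = 17.92 N/m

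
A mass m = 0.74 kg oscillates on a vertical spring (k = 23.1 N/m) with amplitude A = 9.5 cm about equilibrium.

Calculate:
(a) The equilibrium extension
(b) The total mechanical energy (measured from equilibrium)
x_eq = mg/k = 0.74×9.81/23.1 = 0.3143 m = 31.43 cm
E = ½kA² = ½×23.1×(0.095)² = 0.1042 J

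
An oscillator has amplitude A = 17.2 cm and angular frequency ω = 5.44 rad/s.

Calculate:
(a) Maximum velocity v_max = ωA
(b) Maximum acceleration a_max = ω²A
v_max = ωA = 5.44×0.172 = 0.9357 m/s
a_max = ω²A = 5.44²×0.172 = 5.09 m/s²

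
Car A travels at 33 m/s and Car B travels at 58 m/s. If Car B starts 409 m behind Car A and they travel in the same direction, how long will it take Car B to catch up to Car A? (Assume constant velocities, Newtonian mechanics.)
Relative speed: v_rel = 58 - 33 = 25 m/s
Time to catch: t = d₀/v_rel = 409/25 = 16.36 s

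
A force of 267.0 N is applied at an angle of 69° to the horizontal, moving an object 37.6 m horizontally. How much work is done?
W = Fd cosθ = 267.0×37.6×cos(69°) = 3597.7 J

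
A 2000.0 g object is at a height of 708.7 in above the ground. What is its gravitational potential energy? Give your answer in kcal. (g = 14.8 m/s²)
PE = mgh = 2 kg × 14.8 m/s² × 18 m = 532.8 J = 0.1273 kcal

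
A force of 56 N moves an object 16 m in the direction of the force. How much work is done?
W = Fd = 56×16 = 896.0 J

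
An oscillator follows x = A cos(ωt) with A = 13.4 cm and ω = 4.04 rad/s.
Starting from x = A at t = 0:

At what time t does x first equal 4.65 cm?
cos(ωt) = x/A = 4.65/13.4 = 0.347
ωt = arccos(0.347) = 1.216 rad
t = 1.216/4.04 = 0.3011 s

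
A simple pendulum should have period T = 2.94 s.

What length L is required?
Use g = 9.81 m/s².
T = 2π√(L/g) → L = g(T/2π)² = 9.81×(2.94/2π)² = 2.148 m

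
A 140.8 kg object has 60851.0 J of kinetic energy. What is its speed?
KE = ½mv² → v = √(2KE/m) = √(2×60851.0/140.8) = 29.4 m/s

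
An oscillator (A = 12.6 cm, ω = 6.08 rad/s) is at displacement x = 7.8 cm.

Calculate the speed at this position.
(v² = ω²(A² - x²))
v = ω√(A² − x²) = 6.08×√(0.126² − 0.078²) = 0.6016 m/s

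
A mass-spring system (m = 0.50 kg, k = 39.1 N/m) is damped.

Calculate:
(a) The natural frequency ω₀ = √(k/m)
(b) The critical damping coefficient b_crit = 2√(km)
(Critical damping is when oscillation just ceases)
ω₀ = √(k/m) = √(39.1/0.5) = 8.843 rad/s
b_crit = 2√(km) = 2√(39.1×0.5) = 8.843 kg/s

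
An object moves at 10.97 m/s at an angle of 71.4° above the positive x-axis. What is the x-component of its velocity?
vₓ = v cos(θ) = 10.97 × cos(71.4°) = 3.5 m/s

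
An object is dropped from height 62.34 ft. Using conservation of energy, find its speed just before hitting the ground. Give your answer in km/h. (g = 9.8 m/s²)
mgh = ½mv² → v = √(2gh) = √(2×9.8×19) = 19.3 m/s = 69.47 km/h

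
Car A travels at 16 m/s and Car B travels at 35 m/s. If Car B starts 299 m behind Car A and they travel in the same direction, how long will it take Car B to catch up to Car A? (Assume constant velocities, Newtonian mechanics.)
Relative speed: v_rel = 35 - 16 = 19 m/s
Time to catch: t = d₀/v_rel = 299/19 = 15.74 s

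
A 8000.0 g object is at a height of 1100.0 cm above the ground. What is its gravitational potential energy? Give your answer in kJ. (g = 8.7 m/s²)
PE = mgh = 8 kg × 8.7 m/s² × 11 m = 765.6 J = 0.7656 kJ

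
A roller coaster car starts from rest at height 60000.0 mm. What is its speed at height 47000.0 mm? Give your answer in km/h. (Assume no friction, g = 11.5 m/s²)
mgh₁ = ½mv₂² + mgh₂ → v₂ = √(2g(h₁−h₂)) = √(2×11.5×(60−47)) = 17.29 m/s = 62.25 km/h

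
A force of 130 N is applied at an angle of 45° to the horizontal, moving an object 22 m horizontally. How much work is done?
W = Fd cosθ = 130×22×cos(45°) = 2022.3 J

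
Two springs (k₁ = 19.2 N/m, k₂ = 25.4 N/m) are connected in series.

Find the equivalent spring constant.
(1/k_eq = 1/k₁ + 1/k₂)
1/k_eq = 1/19.2 + 1/25.4 = 0.091453; k_eq = 10.93 N/m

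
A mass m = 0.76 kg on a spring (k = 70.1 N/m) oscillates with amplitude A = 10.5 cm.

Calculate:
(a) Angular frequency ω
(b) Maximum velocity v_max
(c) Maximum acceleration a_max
ω = √(k/m) = √(70.1/0.76) = 9.604 rad/s
v_max = ωA = 9.604×0.105 = 1.008 m/s
a_max = ω²A = 9.604²×0.105 = 9.685 m/s²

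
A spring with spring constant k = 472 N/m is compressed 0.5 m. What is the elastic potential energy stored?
PE = ½kx² = ½×472×0.5² = 59.0 J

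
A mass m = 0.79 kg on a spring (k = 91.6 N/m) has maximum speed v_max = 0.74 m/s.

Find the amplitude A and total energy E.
½mv²_max = ½kA² → A = v_max√(m/k) = 0.74×√(0.79/91.6) = 0.06872 m = 6.872 cm
E = ½mv²_max = ½×0.79×0.74² = 0.2163 J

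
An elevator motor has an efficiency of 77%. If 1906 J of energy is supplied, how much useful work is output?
W_out = η × W_in = 0.77 × 1906 = 1467.6 J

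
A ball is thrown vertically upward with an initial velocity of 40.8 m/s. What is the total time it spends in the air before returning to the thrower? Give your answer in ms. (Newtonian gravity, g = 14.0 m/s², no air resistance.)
t_total = 2v₀/g (with unit conversion) = 5829.0 ms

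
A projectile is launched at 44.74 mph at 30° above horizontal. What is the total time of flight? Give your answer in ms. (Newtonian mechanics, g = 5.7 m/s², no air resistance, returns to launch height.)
T = 2v₀sin(θ)/g (with unit conversion) = 3509.0 ms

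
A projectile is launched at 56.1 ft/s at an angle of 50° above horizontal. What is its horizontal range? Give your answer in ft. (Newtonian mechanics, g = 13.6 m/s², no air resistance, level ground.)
R = v₀² sin(2θ) / g (with unit conversion) = 69.46 ft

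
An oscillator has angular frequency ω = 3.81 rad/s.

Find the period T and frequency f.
T = 2π/ω = 2π/3.81 = 1.649 s; f = ω/2π = 0.6064 Hz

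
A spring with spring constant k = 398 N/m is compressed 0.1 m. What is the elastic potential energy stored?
PE = ½kx² = ½×398×0.1² = 1.99 J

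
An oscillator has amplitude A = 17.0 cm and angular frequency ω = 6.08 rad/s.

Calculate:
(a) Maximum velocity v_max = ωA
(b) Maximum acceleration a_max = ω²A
v_max = ωA = 6.08×0.17 = 1.034 m/s
a_max = ω²A = 6.08²×0.17 = 6.284 m/s²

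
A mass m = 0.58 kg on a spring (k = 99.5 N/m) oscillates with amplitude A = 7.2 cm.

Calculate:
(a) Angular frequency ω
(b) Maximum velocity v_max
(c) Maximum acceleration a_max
ω = √(k/m) = √(99.5/0.58) = 13.1 rad/s
v_max = ωA = 13.1×0.072 = 0.943 m/s
a_max = ω²A = 13.1²×0.072 = 12.35 m/s²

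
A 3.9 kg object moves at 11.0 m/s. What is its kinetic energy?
KE = ½mv² = ½×3.9×11.0² = 235.95 J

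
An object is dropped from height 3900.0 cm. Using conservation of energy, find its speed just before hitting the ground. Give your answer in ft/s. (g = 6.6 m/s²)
mgh = ½mv² → v = √(2gh) = √(2×6.6×39) = 22.69 m/s = 74.44 ft/s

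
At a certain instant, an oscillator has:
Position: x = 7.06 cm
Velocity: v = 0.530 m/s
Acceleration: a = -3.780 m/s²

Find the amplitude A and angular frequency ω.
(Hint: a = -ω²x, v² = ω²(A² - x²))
a = −ω²x → ω = √(|a|/x) = √(3.78/0.0706) = 7.317 rad/s
v² = ω²(A² − x²) → A = √(x² + v²/ω²) = √(0.0706² + 0.53²/7.317²) = 0.1011 m = 10.11 cm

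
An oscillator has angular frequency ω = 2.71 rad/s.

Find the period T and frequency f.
T = 2π/ω = 2π/2.71 = 2.319 s; f = ω/2π = 0.4313 Hz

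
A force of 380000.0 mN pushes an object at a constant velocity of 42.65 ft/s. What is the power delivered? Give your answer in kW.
P = Fv = 380 N × 13 m/s = 4940 W = 4.94 kW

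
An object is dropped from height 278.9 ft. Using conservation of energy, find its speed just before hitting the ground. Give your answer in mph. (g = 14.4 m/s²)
mgh = ½mv² → v = √(2gh) = √(2×14.4×85.01) = 49.48 m/s = 110.7 mph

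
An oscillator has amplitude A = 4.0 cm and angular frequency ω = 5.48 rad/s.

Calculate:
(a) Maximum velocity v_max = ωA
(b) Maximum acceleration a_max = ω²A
v_max = ωA = 5.48×0.04 = 0.2192 m/s
a_max = ω²A = 5.48²×0.04 = 1.201 m/s²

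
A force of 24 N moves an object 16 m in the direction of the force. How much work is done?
W = Fd = 24×16 = 384.0 J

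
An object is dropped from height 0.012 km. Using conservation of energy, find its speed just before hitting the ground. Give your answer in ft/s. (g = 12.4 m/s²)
mgh = ½mv² → v = √(2gh) = √(2×12.4×12) = 17.25 m/s = 56.6 ft/s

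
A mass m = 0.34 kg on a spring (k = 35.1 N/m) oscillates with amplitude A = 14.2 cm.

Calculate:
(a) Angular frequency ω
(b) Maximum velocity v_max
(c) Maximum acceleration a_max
ω = √(k/m) = √(35.1/0.34) = 10.16 rad/s
v_max = ωA = 10.16×0.142 = 1.443 m/s
a_max = ω²A = 10.16²×0.142 = 14.66 m/s²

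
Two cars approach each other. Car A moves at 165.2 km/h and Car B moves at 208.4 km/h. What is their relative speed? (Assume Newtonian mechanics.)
v_rel = v_A + v_B = 165.2 + 208.4 = 373.6 km/h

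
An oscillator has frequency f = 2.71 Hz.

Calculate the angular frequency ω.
ω = 2πf = 2π×2.71 = 17.03 rad/s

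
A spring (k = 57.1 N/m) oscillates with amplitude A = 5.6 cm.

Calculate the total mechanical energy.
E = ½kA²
E = ½kA² = ½×57.1×(0.056)² = 0.08953 J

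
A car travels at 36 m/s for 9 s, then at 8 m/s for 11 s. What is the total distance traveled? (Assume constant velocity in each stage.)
d₁ = v₁t₁ = 36 × 9 = 324 m
d₂ = v₂t₂ = 8 × 11 = 88 m
d_total = 324 + 88 = 412 m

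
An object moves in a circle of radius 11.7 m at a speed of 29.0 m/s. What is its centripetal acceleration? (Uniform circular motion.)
a_c = v²/r = 29.0²/11.7 = 841/11.7 = 71.88 m/s²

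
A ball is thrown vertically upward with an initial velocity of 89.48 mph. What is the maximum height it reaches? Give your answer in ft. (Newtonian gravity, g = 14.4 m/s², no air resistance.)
h_max = v₀²/(2g) (with unit conversion) = 182.3 ft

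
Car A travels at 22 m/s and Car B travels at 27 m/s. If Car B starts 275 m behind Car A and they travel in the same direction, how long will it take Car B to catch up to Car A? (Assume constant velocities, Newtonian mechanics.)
Relative speed: v_rel = 27 - 22 = 5 m/s
Time to catch: t = d₀/v_rel = 275/5 = 55.0 s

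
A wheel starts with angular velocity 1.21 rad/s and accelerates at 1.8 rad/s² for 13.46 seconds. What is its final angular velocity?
ω = ω₀ + αt = 1.21 + 1.8 × 13.46 = 25.44 rad/s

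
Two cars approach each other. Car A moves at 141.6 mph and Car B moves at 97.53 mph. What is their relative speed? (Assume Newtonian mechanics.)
v_rel = v_A + v_B = 141.6 + 97.53 = 239.1 mph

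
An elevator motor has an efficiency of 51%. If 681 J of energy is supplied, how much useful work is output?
W_out = η × W_in = 0.51 × 681 = 347.31 J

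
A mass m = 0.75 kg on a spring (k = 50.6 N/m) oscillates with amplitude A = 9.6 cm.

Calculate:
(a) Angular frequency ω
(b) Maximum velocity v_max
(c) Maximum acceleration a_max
ω = √(k/m) = √(50.6/0.75) = 8.214 rad/s
v_max = ωA = 8.214×0.096 = 0.7885 m/s
a_max = ω²A = 8.214²×0.096 = 6.477 m/s²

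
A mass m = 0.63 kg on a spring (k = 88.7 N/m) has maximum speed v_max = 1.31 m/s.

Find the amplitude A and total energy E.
½mv²_max = ½kA² → A = v_max√(m/k) = 1.31×√(0.63/88.7) = 0.1104 m = 11.04 cm
E = ½mv²_max = ½×0.63×1.31² = 0.5406 J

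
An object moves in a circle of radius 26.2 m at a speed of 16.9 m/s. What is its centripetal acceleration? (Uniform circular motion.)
a_c = v²/r = 16.9²/26.2 = 285.61/26.2 = 10.9 m/s²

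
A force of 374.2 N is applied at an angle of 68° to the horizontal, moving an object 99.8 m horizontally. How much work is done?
W = Fd cosθ = 374.2×99.8×cos(68°) = 13990.0 J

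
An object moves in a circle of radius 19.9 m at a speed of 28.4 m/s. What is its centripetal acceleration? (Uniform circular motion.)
a_c = v²/r = 28.4²/19.9 = 806.56/19.9 = 40.53 m/s²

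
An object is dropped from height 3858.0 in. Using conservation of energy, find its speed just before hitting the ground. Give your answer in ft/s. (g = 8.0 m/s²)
mgh = ½mv² → v = √(2gh) = √(2×8.0×97.99) = 39.6 m/s = 129.9 ft/s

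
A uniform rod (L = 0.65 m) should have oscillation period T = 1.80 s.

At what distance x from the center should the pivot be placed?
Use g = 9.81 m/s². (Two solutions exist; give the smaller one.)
T = 2π√((L²/12 + x²)/(gx)). Let c = T²g/(4π²) = 0.8051.
x² − cx + L²/12 = 0 → x = (c − √(c² − L²/3))/2 = 0.04641 m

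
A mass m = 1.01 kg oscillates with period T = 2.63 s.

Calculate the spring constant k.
T = 2π√(m/k) → k = m(2π/T)² = 1.01×(2π/2.63)² = 5.765 N/m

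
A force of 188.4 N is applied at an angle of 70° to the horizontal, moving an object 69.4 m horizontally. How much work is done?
W = Fd cosθ = 188.4×69.4×cos(70°) = 4471.9 J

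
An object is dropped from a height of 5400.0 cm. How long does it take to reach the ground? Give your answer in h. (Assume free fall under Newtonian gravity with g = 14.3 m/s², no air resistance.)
t = √(2h/g) (with unit conversion) = 0.0007634 h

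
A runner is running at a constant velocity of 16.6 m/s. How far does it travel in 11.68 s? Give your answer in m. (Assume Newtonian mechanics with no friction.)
d = vt = 193.9 m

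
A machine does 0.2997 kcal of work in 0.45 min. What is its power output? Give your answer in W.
P = W/t = 1254 J / 27 s = 46.44 W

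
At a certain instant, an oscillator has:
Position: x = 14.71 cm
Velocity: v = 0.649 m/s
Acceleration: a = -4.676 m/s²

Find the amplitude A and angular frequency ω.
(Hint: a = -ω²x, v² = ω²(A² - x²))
a = −ω²x → ω = √(|a|/x) = √(4.676/0.1471) = 5.638 rad/s
v² = ω²(A² − x²) → A = √(x² + v²/ω²) = √(0.1471² + 0.649²/5.638²) = 0.1868 m = 18.68 cm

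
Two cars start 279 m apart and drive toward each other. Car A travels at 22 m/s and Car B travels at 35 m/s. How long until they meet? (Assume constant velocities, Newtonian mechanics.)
Combined speed: v_combined = 22 + 35 = 57 m/s
Time to meet: t = d/57 = 279/57 = 4.89 s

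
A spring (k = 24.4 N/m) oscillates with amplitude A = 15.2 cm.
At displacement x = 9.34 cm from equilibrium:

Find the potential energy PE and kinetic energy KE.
E_total = ½kA² = ½×24.4×(0.152)² = 0.2819 J
PE = ½kx² = ½×24.4×(0.0934)² = 0.1064 J
KE = E_total − PE = 0.1754 J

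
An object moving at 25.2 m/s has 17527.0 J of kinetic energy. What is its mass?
KE = ½mv² → m = 2KE/v² = 2×17527.0/25.2² = 55.2 kg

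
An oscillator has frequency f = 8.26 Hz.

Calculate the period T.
T = 1/f = 1/8.26 = 0.1211 s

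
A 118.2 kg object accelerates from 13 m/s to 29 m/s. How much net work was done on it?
W_net = ΔKE = ½m(v₂² − v₁²) = ½×118.2×(29² − 13²) = 39715.2 J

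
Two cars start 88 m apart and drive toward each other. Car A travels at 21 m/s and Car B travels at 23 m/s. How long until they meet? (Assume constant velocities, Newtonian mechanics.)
Combined speed: v_combined = 21 + 23 = 44 m/s
Time to meet: t = d/44 = 88/44 = 2.0 s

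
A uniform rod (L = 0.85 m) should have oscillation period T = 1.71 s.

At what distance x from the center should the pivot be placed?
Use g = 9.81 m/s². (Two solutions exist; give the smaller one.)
T = 2π√((L²/12 + x²)/(gx)). Let c = T²g/(4π²) = 0.7266.
x² − cx + L²/12 = 0 → x = (c − √(c² − L²/3))/2 = 0.09538 m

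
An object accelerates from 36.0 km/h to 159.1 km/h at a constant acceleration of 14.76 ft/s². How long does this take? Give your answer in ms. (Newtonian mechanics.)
t = (v - v₀)/a (with unit conversion) = 7601.0 ms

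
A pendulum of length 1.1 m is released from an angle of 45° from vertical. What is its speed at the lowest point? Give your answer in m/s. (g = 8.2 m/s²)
h = L(1 − cosθ) = 1.1×(1 − cos45°) = 0.3222 m
v = √(2gh) = √(2×8.2×0.3222) = 2.299 m/s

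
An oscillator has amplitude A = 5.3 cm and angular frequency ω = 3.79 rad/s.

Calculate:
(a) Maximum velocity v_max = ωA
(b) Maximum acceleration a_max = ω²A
v_max = ωA = 3.79×0.053 = 0.2009 m/s
a_max = ω²A = 3.79²×0.053 = 0.7613 m/s²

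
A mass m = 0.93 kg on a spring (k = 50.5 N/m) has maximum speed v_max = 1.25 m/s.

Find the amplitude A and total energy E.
½mv²_max = ½kA² → A = v_max√(m/k) = 1.25×√(0.93/50.5) = 0.1696 m = 16.96 cm
E = ½mv²_max = ½×0.93×1.25² = 0.7266 J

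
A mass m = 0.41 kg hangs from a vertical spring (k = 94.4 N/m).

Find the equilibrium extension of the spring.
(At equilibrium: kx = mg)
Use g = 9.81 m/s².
x_eq = mg/k = 0.41×9.81/94.4 = 0.04261 m = 4.261 cm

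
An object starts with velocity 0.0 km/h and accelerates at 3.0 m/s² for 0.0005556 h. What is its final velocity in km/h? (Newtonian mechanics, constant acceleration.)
v = v₀ + at (with unit conversion) = 21.6 km/h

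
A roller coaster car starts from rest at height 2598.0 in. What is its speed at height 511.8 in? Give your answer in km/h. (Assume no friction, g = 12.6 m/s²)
mgh₁ = ½mv₂² + mgh₂ → v₂ = √(2g(h₁−h₂)) = √(2×12.6×(65.99−13)) = 36.54 m/s = 131.6 km/h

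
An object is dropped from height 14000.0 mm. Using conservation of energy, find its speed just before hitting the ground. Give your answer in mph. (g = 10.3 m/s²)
mgh = ½mv² → v = √(2gh) = √(2×10.3×14) = 16.98 m/s = 37.99 mph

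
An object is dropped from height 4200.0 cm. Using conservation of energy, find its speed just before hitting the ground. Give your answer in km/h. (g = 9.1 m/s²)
mgh = ½mv² → v = √(2gh) = √(2×9.1×42) = 27.65 m/s = 99.53 km/h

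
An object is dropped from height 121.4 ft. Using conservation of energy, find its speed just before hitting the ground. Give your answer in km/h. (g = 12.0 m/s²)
mgh = ½mv² → v = √(2gh) = √(2×12.0×37) = 29.8 m/s = 107.3 km/h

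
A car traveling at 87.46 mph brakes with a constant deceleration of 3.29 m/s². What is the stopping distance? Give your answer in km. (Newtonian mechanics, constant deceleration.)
d = v₀² / (2a) (with unit conversion) = 0.2323 km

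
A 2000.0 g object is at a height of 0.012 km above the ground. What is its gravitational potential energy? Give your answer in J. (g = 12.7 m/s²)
PE = mgh = 2 kg × 12.7 m/s² × 12 m = 304.8 J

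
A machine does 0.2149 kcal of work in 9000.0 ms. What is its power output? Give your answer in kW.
P = W/t = 899.1 J / 9 s = 99.9 W = 0.0999 kW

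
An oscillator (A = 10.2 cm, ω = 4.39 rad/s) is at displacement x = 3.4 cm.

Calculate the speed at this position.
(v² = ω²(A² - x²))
v = ω√(A² − x²) = 4.39×√(0.102² − 0.034²) = 0.4222 m/s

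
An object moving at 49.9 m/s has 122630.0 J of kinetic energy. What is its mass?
KE = ½mv² → m = 2KE/v² = 2×122630.0/49.9² = 98.5 kg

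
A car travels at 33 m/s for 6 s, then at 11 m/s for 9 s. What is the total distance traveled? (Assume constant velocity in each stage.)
d₁ = v₁t₁ = 33 × 6 = 198 m
d₂ = v₂t₂ = 11 × 9 = 99 m
d_total = 198 + 99 = 297 m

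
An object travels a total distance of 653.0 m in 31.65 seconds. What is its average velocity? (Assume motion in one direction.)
v_avg = Δd / Δt = 653.0 / 31.65 = 20.63 m/s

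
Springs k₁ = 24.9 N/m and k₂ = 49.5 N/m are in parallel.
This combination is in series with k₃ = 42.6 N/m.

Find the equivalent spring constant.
k₁₂ = k₁ + k₂ = 74.4 N/m (parallel)
1/k_eq = 1/k₁₂ + 1/k₃ → k_eq = 27.09 N/m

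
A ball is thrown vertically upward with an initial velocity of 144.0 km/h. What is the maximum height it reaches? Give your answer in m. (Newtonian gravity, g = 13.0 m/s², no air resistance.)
h_max = v₀²/(2g) (with unit conversion) = 61.54 m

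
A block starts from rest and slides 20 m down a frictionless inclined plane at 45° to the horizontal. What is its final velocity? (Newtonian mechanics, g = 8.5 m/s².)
a = g sin(θ) = 8.5 × sin(45°) = 6.01 m/s²
v = √(2ad) = √(2 × 6.01 × 20) = 15.51 m/s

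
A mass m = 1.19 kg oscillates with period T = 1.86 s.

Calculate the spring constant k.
T = 2π√(m/k) → k = m(2π/T)² = 1.19×(2π/1.86)² = 13.58 N/m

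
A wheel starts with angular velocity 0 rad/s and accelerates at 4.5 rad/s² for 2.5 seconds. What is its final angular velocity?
ω = ω₀ + αt = 0 + 4.5 × 2.5 = 11.25 rad/s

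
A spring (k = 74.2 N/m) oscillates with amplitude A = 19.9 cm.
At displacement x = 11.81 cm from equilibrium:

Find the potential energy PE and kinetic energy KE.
E_total = ½kA² = ½×74.2×(0.199)² = 1.469 J
PE = ½kx² = ½×74.2×(0.1181)² = 0.5175 J
KE = E_total − PE = 0.9517 J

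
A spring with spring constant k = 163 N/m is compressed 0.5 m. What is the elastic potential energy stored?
PE = ½kx² = ½×163×0.5² = 20.38 J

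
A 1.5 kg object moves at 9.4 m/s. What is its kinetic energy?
KE = ½mv² = ½×1.5×9.4² = 66.27 J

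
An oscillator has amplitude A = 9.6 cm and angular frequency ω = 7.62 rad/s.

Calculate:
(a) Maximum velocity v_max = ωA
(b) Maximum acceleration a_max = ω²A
v_max = ωA = 7.62×0.096 = 0.7315 m/s
a_max = ω²A = 7.62²×0.096 = 5.574 m/s²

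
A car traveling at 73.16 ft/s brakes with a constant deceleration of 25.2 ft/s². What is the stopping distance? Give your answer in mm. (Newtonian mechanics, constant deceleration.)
d = v₀² / (2a) (with unit conversion) = 32370.0 mm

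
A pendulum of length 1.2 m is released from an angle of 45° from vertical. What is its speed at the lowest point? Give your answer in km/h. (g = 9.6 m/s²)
h = L(1 − cosθ) = 1.2×(1 − cos45°) = 0.3515 m
v = √(2gh) = √(2×9.6×0.3515) = 2.598 m/s = 9.352 km/h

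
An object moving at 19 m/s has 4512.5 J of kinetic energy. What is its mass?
KE = ½mv² → m = 2KE/v² = 2×4512.5/19² = 25.0 kg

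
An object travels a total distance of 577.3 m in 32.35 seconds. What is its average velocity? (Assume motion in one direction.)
v_avg = Δd / Δt = 577.3 / 32.35 = 17.85 m/s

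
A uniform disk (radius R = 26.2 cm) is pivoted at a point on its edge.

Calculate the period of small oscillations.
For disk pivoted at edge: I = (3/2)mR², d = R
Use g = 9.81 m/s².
I/m = (3/2)R² = 0.103 m²; d = R = 0.262 m
T = 2π√((3/2)R²/(gR)) = 2π√(3R/(2g)) = 1.258 s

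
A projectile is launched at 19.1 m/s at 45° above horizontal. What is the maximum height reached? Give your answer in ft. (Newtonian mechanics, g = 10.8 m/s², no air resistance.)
H = v₀²sin²(θ)/(2g) (with unit conversion) = 27.71 ft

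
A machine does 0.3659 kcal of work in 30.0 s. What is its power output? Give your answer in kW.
P = W/t = 1531 J / 30 s = 51.03 W = 0.05103 kW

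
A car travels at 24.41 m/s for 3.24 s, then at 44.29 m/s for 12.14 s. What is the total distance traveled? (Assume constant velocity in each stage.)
d₁ = v₁t₁ = 24.41 × 3.24 = 79.0884 m
d₂ = v₂t₂ = 44.29 × 12.14 = 537.681 m
d_total = 79.0884 + 537.681 = 616.77 m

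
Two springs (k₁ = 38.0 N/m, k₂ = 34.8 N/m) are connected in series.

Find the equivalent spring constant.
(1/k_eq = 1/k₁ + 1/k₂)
1/k_eq = 1/38.0 + 1/34.8 = 0.055051; k_eq = 18.16 N/m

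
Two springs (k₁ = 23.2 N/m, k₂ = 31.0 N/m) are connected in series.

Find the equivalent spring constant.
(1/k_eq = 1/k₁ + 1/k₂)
1/k_eq = 1/23.2 + 1/31.0 = 0.075362; k_eq = 13.27 N/m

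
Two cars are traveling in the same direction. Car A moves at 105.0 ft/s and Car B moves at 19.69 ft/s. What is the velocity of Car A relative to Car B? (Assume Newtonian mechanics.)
v_rel = v_A - v_B = 105.0 - 19.69 = 85.31 ft/s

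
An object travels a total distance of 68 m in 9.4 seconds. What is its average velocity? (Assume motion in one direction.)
v_avg = Δd / Δt = 68 / 9.4 = 7.23 m/s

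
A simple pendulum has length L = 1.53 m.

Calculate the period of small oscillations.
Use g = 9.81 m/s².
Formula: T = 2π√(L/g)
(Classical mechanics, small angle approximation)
T = 2π√(L/g) = 2π√(1.53/9.81) = 2.481 s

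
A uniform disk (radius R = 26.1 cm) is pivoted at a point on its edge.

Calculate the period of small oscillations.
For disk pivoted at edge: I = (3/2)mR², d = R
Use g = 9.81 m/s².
I/m = (3/2)R² = 0.1022 m²; d = R = 0.261 m
T = 2π√((3/2)R²/(gR)) = 2π√(3R/(2g)) = 1.255 s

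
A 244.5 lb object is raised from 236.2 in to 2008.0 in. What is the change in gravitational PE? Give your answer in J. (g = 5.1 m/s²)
ΔPE = mg(h₂ − h₁) = 110.9 kg × 5.1 m/s² × (51 − 5.999) m = 2.545e+04 J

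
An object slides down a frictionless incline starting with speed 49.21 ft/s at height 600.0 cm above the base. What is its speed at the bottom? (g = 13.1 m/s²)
½mv₀² + mgh = ½mv² → v = √(v₀² + 2gh) = √(15² + 2×13.1×6) = 19.55 m/s = 64.14 ft/s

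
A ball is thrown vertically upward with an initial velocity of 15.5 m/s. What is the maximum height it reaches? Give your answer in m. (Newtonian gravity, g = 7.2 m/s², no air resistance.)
h_max = v₀²/(2g) = 16.68 m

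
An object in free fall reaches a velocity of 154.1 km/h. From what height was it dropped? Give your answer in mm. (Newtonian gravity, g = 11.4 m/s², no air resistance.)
h = v²/(2g) (with unit conversion) = 80360.0 mm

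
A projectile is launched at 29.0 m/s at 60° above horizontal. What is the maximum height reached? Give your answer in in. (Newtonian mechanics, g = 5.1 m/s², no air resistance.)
H = v₀²sin²(θ)/(2g) (with unit conversion) = 2435.0 in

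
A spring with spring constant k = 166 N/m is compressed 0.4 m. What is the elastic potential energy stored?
PE = ½kx² = ½×166×0.4² = 13.28 J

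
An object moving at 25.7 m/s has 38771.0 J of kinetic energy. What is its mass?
KE = ½mv² → m = 2KE/v² = 2×38771.0/25.7² = 117.4 kg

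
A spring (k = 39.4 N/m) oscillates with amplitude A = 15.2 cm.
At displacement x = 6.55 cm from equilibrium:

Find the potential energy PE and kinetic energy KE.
E_total = ½kA² = ½×39.4×(0.152)² = 0.4551 J
PE = ½kx² = ½×39.4×(0.0655)² = 0.08452 J
KE = E_total − PE = 0.3706 J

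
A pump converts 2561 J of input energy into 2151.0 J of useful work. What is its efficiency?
η = W_out/W_in = 2151.0/2561 = 0.8399 = 83.99%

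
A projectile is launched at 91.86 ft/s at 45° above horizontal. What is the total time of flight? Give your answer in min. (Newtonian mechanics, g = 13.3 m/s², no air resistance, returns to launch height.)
T = 2v₀sin(θ)/g (with unit conversion) = 0.04962 min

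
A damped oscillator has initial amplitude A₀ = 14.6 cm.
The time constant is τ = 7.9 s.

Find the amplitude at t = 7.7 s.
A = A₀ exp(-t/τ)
A = A₀ exp(−t/τ) = 14.6×exp(−7.7/7.9) = 5.509 cm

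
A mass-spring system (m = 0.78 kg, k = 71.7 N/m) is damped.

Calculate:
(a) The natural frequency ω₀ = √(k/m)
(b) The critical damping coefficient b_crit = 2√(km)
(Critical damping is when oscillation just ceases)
ω₀ = √(k/m) = √(71.7/0.78) = 9.588 rad/s
b_crit = 2√(km) = 2√(71.7×0.78) = 14.96 kg/s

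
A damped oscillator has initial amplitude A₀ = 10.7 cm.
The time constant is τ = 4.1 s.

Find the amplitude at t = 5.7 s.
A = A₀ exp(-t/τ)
A = A₀ exp(−t/τ) = 10.7×exp(−5.7/4.1) = 2.664 cm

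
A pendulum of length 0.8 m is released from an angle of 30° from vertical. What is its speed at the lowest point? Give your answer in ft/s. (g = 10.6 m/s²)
h = L(1 − cosθ) = 0.8×(1 − cos30°) = 0.1072 m
v = √(2gh) = √(2×10.6×0.1072) = 1.507 m/s = 4.945 ft/s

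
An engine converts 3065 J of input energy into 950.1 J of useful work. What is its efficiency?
η = W_out/W_in = 950.1/3065 = 0.31 = 31.0%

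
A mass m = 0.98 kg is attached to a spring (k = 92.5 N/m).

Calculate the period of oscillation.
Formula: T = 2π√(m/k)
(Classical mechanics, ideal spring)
T = 2π√(m/k) = 2π√(0.98/92.5) = 0.6467 s; f = 1/T = 1.546 Hz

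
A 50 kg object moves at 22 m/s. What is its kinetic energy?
KE = ½mv² = ½×50×22² = 12100.0 J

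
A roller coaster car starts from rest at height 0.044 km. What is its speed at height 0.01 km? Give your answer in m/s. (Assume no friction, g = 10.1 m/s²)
mgh₁ = ½mv₂² + mgh₂ → v₂ = √(2g(h₁−h₂)) = √(2×10.1×(44−10)) = 26.21 m/s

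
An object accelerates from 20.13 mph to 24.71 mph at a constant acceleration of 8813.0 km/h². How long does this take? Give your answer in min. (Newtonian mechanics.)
t = (v - v₀)/a (with unit conversion) = 0.05018 min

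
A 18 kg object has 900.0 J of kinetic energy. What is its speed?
KE = ½mv² → v = √(2KE/m) = √(2×900.0/18) = 10.0 m/s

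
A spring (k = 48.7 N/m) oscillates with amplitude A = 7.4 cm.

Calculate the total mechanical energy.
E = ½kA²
E = ½kA² = ½×48.7×(0.074)² = 0.1333 J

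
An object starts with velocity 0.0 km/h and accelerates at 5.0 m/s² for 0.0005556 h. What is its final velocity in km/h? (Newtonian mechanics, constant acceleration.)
v = v₀ + at (with unit conversion) = 36.0 km/h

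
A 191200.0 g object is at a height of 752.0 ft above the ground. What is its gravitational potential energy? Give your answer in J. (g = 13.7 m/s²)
PE = mgh = 191.2 kg × 13.7 m/s² × 229.2 m = 6.004e+05 J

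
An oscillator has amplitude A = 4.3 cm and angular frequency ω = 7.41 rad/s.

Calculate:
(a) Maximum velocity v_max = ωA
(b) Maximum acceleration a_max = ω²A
v_max = ωA = 7.41×0.043 = 0.3186 m/s
a_max = ω²A = 7.41²×0.043 = 2.361 m/s²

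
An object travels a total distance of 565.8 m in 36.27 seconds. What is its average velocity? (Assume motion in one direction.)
v_avg = Δd / Δt = 565.8 / 36.27 = 15.6 m/s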